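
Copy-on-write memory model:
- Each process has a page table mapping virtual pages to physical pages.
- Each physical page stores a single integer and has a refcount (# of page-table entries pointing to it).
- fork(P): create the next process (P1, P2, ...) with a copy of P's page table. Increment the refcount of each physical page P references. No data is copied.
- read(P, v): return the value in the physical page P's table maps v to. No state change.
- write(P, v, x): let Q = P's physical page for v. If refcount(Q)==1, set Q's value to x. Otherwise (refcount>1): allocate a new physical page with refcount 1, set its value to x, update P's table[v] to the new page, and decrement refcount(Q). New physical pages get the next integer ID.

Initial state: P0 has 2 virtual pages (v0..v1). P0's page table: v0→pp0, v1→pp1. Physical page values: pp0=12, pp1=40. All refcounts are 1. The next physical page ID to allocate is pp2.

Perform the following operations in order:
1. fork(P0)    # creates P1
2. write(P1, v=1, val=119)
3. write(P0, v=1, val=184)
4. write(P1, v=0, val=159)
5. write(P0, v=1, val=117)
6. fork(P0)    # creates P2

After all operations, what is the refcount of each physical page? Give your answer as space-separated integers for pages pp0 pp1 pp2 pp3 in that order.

Answer: 2 2 1 1

Derivation:
Op 1: fork(P0) -> P1. 2 ppages; refcounts: pp0:2 pp1:2
Op 2: write(P1, v1, 119). refcount(pp1)=2>1 -> COPY to pp2. 3 ppages; refcounts: pp0:2 pp1:1 pp2:1
Op 3: write(P0, v1, 184). refcount(pp1)=1 -> write in place. 3 ppages; refcounts: pp0:2 pp1:1 pp2:1
Op 4: write(P1, v0, 159). refcount(pp0)=2>1 -> COPY to pp3. 4 ppages; refcounts: pp0:1 pp1:1 pp2:1 pp3:1
Op 5: write(P0, v1, 117). refcount(pp1)=1 -> write in place. 4 ppages; refcounts: pp0:1 pp1:1 pp2:1 pp3:1
Op 6: fork(P0) -> P2. 4 ppages; refcounts: pp0:2 pp1:2 pp2:1 pp3:1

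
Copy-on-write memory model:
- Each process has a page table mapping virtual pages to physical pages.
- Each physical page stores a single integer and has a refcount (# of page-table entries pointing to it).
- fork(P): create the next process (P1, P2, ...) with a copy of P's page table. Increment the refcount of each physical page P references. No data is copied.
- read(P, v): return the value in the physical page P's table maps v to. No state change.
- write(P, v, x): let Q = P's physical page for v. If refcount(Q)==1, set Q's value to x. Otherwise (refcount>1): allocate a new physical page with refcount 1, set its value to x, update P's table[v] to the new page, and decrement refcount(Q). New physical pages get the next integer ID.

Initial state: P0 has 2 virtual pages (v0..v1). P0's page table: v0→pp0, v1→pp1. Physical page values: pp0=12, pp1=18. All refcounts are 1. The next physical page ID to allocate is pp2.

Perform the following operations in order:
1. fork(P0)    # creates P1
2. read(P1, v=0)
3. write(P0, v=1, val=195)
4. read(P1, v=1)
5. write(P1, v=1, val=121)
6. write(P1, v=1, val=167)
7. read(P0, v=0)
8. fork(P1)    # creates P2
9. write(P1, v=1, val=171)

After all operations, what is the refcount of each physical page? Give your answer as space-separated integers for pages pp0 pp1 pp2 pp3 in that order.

Answer: 3 1 1 1

Derivation:
Op 1: fork(P0) -> P1. 2 ppages; refcounts: pp0:2 pp1:2
Op 2: read(P1, v0) -> 12. No state change.
Op 3: write(P0, v1, 195). refcount(pp1)=2>1 -> COPY to pp2. 3 ppages; refcounts: pp0:2 pp1:1 pp2:1
Op 4: read(P1, v1) -> 18. No state change.
Op 5: write(P1, v1, 121). refcount(pp1)=1 -> write in place. 3 ppages; refcounts: pp0:2 pp1:1 pp2:1
Op 6: write(P1, v1, 167). refcount(pp1)=1 -> write in place. 3 ppages; refcounts: pp0:2 pp1:1 pp2:1
Op 7: read(P0, v0) -> 12. No state change.
Op 8: fork(P1) -> P2. 3 ppages; refcounts: pp0:3 pp1:2 pp2:1
Op 9: write(P1, v1, 171). refcount(pp1)=2>1 -> COPY to pp3. 4 ppages; refcounts: pp0:3 pp1:1 pp2:1 pp3:1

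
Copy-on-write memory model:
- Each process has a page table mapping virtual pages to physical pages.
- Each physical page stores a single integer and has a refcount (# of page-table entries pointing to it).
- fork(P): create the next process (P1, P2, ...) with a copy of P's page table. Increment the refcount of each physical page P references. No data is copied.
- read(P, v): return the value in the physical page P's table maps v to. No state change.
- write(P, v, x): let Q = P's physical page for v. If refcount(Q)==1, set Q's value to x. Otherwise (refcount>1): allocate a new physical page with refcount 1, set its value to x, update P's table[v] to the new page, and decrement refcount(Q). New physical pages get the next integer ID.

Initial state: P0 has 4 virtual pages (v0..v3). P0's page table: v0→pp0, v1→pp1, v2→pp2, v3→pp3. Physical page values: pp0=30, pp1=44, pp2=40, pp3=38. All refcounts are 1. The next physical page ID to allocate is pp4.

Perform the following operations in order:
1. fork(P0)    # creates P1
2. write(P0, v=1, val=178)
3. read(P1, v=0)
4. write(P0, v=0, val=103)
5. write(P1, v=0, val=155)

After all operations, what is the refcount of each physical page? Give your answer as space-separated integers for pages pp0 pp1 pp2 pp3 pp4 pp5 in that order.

Answer: 1 1 2 2 1 1

Derivation:
Op 1: fork(P0) -> P1. 4 ppages; refcounts: pp0:2 pp1:2 pp2:2 pp3:2
Op 2: write(P0, v1, 178). refcount(pp1)=2>1 -> COPY to pp4. 5 ppages; refcounts: pp0:2 pp1:1 pp2:2 pp3:2 pp4:1
Op 3: read(P1, v0) -> 30. No state change.
Op 4: write(P0, v0, 103). refcount(pp0)=2>1 -> COPY to pp5. 6 ppages; refcounts: pp0:1 pp1:1 pp2:2 pp3:2 pp4:1 pp5:1
Op 5: write(P1, v0, 155). refcount(pp0)=1 -> write in place. 6 ppages; refcounts: pp0:1 pp1:1 pp2:2 pp3:2 pp4:1 pp5:1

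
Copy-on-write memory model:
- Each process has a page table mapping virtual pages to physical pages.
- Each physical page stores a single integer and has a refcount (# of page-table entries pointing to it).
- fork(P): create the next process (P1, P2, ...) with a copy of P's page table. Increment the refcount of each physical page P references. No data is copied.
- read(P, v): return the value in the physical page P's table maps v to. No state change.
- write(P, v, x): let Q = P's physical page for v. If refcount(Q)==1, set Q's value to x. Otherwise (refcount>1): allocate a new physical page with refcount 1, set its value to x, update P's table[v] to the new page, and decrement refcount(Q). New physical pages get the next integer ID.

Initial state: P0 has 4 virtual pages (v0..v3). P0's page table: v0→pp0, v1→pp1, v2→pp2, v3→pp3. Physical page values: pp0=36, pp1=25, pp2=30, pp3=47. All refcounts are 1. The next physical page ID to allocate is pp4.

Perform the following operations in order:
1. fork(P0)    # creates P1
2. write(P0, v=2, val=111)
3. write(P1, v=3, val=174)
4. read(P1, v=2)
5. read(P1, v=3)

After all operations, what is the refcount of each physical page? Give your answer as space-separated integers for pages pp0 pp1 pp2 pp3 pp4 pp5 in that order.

Answer: 2 2 1 1 1 1

Derivation:
Op 1: fork(P0) -> P1. 4 ppages; refcounts: pp0:2 pp1:2 pp2:2 pp3:2
Op 2: write(P0, v2, 111). refcount(pp2)=2>1 -> COPY to pp4. 5 ppages; refcounts: pp0:2 pp1:2 pp2:1 pp3:2 pp4:1
Op 3: write(P1, v3, 174). refcount(pp3)=2>1 -> COPY to pp5. 6 ppages; refcounts: pp0:2 pp1:2 pp2:1 pp3:1 pp4:1 pp5:1
Op 4: read(P1, v2) -> 30. No state change.
Op 5: read(P1, v3) -> 174. No state change.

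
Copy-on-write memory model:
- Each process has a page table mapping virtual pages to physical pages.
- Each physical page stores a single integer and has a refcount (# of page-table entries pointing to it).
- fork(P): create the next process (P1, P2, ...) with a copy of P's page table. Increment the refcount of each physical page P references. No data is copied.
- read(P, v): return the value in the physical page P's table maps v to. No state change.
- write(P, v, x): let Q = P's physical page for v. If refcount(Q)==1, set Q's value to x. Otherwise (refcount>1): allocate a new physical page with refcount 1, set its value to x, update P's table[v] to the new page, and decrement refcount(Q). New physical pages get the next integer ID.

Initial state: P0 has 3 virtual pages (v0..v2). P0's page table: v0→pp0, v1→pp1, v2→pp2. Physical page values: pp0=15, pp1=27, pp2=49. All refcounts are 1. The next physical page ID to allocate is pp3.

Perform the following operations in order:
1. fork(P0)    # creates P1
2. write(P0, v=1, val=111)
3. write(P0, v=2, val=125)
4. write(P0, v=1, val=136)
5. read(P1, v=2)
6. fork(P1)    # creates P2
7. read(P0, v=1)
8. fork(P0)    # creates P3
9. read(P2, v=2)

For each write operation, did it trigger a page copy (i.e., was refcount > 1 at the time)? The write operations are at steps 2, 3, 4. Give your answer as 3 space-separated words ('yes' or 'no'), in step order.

Op 1: fork(P0) -> P1. 3 ppages; refcounts: pp0:2 pp1:2 pp2:2
Op 2: write(P0, v1, 111). refcount(pp1)=2>1 -> COPY to pp3. 4 ppages; refcounts: pp0:2 pp1:1 pp2:2 pp3:1
Op 3: write(P0, v2, 125). refcount(pp2)=2>1 -> COPY to pp4. 5 ppages; refcounts: pp0:2 pp1:1 pp2:1 pp3:1 pp4:1
Op 4: write(P0, v1, 136). refcount(pp3)=1 -> write in place. 5 ppages; refcounts: pp0:2 pp1:1 pp2:1 pp3:1 pp4:1
Op 5: read(P1, v2) -> 49. No state change.
Op 6: fork(P1) -> P2. 5 ppages; refcounts: pp0:3 pp1:2 pp2:2 pp3:1 pp4:1
Op 7: read(P0, v1) -> 136. No state change.
Op 8: fork(P0) -> P3. 5 ppages; refcounts: pp0:4 pp1:2 pp2:2 pp3:2 pp4:2
Op 9: read(P2, v2) -> 49. No state change.

yes yes no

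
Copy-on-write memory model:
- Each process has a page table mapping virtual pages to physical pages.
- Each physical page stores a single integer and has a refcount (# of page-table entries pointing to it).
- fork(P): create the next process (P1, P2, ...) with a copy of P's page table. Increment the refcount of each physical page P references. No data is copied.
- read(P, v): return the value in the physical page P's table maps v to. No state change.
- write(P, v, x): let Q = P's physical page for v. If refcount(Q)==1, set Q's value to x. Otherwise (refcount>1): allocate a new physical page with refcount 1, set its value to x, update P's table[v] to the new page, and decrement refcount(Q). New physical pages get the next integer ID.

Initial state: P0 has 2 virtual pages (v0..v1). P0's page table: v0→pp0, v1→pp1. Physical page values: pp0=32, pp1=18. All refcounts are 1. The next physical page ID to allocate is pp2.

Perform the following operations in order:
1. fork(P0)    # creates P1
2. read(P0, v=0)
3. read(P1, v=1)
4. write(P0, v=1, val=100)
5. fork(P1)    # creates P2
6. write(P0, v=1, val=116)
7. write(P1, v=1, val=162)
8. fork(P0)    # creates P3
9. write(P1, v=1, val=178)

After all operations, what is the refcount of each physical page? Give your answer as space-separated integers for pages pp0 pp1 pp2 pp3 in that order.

Answer: 4 1 2 1

Derivation:
Op 1: fork(P0) -> P1. 2 ppages; refcounts: pp0:2 pp1:2
Op 2: read(P0, v0) -> 32. No state change.
Op 3: read(P1, v1) -> 18. No state change.
Op 4: write(P0, v1, 100). refcount(pp1)=2>1 -> COPY to pp2. 3 ppages; refcounts: pp0:2 pp1:1 pp2:1
Op 5: fork(P1) -> P2. 3 ppages; refcounts: pp0:3 pp1:2 pp2:1
Op 6: write(P0, v1, 116). refcount(pp2)=1 -> write in place. 3 ppages; refcounts: pp0:3 pp1:2 pp2:1
Op 7: write(P1, v1, 162). refcount(pp1)=2>1 -> COPY to pp3. 4 ppages; refcounts: pp0:3 pp1:1 pp2:1 pp3:1
Op 8: fork(P0) -> P3. 4 ppages; refcounts: pp0:4 pp1:1 pp2:2 pp3:1
Op 9: write(P1, v1, 178). refcount(pp3)=1 -> write in place. 4 ppages; refcounts: pp0:4 pp1:1 pp2:2 pp3:1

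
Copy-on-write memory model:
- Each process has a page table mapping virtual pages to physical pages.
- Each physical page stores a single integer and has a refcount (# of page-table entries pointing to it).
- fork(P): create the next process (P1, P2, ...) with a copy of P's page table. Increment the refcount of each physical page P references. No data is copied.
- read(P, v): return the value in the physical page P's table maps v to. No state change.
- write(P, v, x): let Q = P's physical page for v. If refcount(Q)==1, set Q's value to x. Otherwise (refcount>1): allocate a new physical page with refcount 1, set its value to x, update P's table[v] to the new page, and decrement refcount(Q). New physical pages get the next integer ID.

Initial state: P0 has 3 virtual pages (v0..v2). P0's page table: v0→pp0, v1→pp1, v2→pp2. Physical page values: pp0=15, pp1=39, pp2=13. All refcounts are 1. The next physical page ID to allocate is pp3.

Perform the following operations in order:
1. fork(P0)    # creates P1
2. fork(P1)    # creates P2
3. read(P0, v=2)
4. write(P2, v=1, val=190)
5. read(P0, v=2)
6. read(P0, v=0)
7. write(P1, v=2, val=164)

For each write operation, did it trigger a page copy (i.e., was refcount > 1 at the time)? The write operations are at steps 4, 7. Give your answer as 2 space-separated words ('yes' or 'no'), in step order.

Op 1: fork(P0) -> P1. 3 ppages; refcounts: pp0:2 pp1:2 pp2:2
Op 2: fork(P1) -> P2. 3 ppages; refcounts: pp0:3 pp1:3 pp2:3
Op 3: read(P0, v2) -> 13. No state change.
Op 4: write(P2, v1, 190). refcount(pp1)=3>1 -> COPY to pp3. 4 ppages; refcounts: pp0:3 pp1:2 pp2:3 pp3:1
Op 5: read(P0, v2) -> 13. No state change.
Op 6: read(P0, v0) -> 15. No state change.
Op 7: write(P1, v2, 164). refcount(pp2)=3>1 -> COPY to pp4. 5 ppages; refcounts: pp0:3 pp1:2 pp2:2 pp3:1 pp4:1

yes yes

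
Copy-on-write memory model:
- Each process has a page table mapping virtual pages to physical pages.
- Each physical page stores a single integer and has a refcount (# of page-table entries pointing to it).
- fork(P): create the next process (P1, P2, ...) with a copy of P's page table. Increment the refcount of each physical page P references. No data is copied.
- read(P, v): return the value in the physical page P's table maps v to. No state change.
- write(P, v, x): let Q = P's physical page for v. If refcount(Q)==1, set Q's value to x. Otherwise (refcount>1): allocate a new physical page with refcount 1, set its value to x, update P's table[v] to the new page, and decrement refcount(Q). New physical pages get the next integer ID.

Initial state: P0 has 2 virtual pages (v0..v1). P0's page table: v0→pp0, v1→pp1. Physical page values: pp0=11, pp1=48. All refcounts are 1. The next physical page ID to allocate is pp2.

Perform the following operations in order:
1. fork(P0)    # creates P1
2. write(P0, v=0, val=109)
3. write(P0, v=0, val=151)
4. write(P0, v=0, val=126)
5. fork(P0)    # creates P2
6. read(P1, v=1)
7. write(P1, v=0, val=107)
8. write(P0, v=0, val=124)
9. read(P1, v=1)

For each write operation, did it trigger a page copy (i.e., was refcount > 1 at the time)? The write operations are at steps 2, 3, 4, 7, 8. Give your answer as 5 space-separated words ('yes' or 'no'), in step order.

Op 1: fork(P0) -> P1. 2 ppages; refcounts: pp0:2 pp1:2
Op 2: write(P0, v0, 109). refcount(pp0)=2>1 -> COPY to pp2. 3 ppages; refcounts: pp0:1 pp1:2 pp2:1
Op 3: write(P0, v0, 151). refcount(pp2)=1 -> write in place. 3 ppages; refcounts: pp0:1 pp1:2 pp2:1
Op 4: write(P0, v0, 126). refcount(pp2)=1 -> write in place. 3 ppages; refcounts: pp0:1 pp1:2 pp2:1
Op 5: fork(P0) -> P2. 3 ppages; refcounts: pp0:1 pp1:3 pp2:2
Op 6: read(P1, v1) -> 48. No state change.
Op 7: write(P1, v0, 107). refcount(pp0)=1 -> write in place. 3 ppages; refcounts: pp0:1 pp1:3 pp2:2
Op 8: write(P0, v0, 124). refcount(pp2)=2>1 -> COPY to pp3. 4 ppages; refcounts: pp0:1 pp1:3 pp2:1 pp3:1
Op 9: read(P1, v1) -> 48. No state change.

yes no no no yes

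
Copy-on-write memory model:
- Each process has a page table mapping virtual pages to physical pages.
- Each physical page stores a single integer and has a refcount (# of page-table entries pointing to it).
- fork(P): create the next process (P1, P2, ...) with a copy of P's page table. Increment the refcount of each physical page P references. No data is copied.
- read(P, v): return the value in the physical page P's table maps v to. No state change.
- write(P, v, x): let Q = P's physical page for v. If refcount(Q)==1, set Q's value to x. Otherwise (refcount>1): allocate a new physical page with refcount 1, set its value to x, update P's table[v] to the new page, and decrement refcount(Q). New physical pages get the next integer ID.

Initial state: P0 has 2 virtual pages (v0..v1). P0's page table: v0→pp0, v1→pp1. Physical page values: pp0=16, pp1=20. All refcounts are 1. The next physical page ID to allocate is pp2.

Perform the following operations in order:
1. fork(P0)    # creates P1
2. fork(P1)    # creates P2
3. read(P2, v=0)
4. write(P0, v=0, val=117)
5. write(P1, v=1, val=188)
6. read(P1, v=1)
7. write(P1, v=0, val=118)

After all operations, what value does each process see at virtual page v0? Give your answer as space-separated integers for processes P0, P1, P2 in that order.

Answer: 117 118 16

Derivation:
Op 1: fork(P0) -> P1. 2 ppages; refcounts: pp0:2 pp1:2
Op 2: fork(P1) -> P2. 2 ppages; refcounts: pp0:3 pp1:3
Op 3: read(P2, v0) -> 16. No state change.
Op 4: write(P0, v0, 117). refcount(pp0)=3>1 -> COPY to pp2. 3 ppages; refcounts: pp0:2 pp1:3 pp2:1
Op 5: write(P1, v1, 188). refcount(pp1)=3>1 -> COPY to pp3. 4 ppages; refcounts: pp0:2 pp1:2 pp2:1 pp3:1
Op 6: read(P1, v1) -> 188. No state change.
Op 7: write(P1, v0, 118). refcount(pp0)=2>1 -> COPY to pp4. 5 ppages; refcounts: pp0:1 pp1:2 pp2:1 pp3:1 pp4:1
P0: v0 -> pp2 = 117
P1: v0 -> pp4 = 118
P2: v0 -> pp0 = 16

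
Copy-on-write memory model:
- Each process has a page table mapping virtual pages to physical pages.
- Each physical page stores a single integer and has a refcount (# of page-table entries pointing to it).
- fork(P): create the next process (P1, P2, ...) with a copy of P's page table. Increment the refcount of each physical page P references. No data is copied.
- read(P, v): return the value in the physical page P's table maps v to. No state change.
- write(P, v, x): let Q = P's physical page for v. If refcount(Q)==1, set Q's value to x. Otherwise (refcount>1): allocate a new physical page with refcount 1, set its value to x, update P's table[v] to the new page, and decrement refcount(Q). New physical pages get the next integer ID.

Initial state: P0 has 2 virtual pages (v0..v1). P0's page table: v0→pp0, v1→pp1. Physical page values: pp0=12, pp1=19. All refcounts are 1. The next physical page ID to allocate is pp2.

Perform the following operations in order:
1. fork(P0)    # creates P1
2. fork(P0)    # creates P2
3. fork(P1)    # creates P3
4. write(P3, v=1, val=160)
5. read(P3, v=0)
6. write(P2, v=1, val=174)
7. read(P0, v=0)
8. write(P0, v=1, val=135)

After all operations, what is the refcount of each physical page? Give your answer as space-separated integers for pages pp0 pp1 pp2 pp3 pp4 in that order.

Op 1: fork(P0) -> P1. 2 ppages; refcounts: pp0:2 pp1:2
Op 2: fork(P0) -> P2. 2 ppages; refcounts: pp0:3 pp1:3
Op 3: fork(P1) -> P3. 2 ppages; refcounts: pp0:4 pp1:4
Op 4: write(P3, v1, 160). refcount(pp1)=4>1 -> COPY to pp2. 3 ppages; refcounts: pp0:4 pp1:3 pp2:1
Op 5: read(P3, v0) -> 12. No state change.
Op 6: write(P2, v1, 174). refcount(pp1)=3>1 -> COPY to pp3. 4 ppages; refcounts: pp0:4 pp1:2 pp2:1 pp3:1
Op 7: read(P0, v0) -> 12. No state change.
Op 8: write(P0, v1, 135). refcount(pp1)=2>1 -> COPY to pp4. 5 ppages; refcounts: pp0:4 pp1:1 pp2:1 pp3:1 pp4:1

Answer: 4 1 1 1 1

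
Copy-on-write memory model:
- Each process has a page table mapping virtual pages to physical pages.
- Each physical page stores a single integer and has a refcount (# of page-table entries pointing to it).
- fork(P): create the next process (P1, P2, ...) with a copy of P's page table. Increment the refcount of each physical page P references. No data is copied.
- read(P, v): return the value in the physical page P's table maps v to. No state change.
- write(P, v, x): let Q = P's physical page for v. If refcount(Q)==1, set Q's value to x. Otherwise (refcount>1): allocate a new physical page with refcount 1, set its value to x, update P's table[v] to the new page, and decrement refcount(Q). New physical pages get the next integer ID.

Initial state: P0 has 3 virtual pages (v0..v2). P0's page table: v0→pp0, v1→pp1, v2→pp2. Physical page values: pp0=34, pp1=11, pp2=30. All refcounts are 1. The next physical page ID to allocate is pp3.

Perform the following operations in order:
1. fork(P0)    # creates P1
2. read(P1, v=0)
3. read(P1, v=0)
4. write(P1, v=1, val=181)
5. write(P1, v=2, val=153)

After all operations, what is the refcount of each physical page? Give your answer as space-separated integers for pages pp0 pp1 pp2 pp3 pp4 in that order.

Answer: 2 1 1 1 1

Derivation:
Op 1: fork(P0) -> P1. 3 ppages; refcounts: pp0:2 pp1:2 pp2:2
Op 2: read(P1, v0) -> 34. No state change.
Op 3: read(P1, v0) -> 34. No state change.
Op 4: write(P1, v1, 181). refcount(pp1)=2>1 -> COPY to pp3. 4 ppages; refcounts: pp0:2 pp1:1 pp2:2 pp3:1
Op 5: write(P1, v2, 153). refcount(pp2)=2>1 -> COPY to pp4. 5 ppages; refcounts: pp0:2 pp1:1 pp2:1 pp3:1 pp4:1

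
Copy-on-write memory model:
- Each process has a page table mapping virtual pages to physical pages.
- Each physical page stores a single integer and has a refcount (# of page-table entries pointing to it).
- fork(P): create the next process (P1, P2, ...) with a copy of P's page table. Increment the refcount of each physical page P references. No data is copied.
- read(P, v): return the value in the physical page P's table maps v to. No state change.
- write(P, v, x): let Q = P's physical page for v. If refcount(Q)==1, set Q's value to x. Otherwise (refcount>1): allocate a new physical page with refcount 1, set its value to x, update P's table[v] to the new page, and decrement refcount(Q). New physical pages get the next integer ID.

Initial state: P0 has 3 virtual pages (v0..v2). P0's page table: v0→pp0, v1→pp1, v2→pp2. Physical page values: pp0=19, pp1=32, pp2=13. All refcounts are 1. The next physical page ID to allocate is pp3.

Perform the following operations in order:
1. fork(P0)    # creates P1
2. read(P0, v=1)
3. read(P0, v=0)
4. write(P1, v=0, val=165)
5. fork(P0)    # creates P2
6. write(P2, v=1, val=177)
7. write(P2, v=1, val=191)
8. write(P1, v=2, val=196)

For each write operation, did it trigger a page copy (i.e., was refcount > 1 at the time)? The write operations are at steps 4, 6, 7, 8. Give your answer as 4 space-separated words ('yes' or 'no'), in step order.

Op 1: fork(P0) -> P1. 3 ppages; refcounts: pp0:2 pp1:2 pp2:2
Op 2: read(P0, v1) -> 32. No state change.
Op 3: read(P0, v0) -> 19. No state change.
Op 4: write(P1, v0, 165). refcount(pp0)=2>1 -> COPY to pp3. 4 ppages; refcounts: pp0:1 pp1:2 pp2:2 pp3:1
Op 5: fork(P0) -> P2. 4 ppages; refcounts: pp0:2 pp1:3 pp2:3 pp3:1
Op 6: write(P2, v1, 177). refcount(pp1)=3>1 -> COPY to pp4. 5 ppages; refcounts: pp0:2 pp1:2 pp2:3 pp3:1 pp4:1
Op 7: write(P2, v1, 191). refcount(pp4)=1 -> write in place. 5 ppages; refcounts: pp0:2 pp1:2 pp2:3 pp3:1 pp4:1
Op 8: write(P1, v2, 196). refcount(pp2)=3>1 -> COPY to pp5. 6 ppages; refcounts: pp0:2 pp1:2 pp2:2 pp3:1 pp4:1 pp5:1

yes yes no yes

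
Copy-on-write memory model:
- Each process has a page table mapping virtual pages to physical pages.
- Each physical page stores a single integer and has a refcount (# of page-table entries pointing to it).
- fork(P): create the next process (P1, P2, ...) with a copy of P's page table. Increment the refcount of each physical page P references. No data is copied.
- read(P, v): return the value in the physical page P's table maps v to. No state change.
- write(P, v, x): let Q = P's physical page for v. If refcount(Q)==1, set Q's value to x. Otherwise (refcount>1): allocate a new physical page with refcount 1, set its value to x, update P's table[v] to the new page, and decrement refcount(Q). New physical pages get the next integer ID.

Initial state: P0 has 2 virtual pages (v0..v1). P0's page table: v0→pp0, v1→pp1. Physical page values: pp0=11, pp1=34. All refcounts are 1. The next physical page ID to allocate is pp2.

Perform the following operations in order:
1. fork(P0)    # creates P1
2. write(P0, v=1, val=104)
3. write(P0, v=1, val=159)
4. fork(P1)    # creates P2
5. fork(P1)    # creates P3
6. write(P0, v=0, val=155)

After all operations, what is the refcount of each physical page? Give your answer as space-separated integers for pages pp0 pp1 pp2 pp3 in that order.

Op 1: fork(P0) -> P1. 2 ppages; refcounts: pp0:2 pp1:2
Op 2: write(P0, v1, 104). refcount(pp1)=2>1 -> COPY to pp2. 3 ppages; refcounts: pp0:2 pp1:1 pp2:1
Op 3: write(P0, v1, 159). refcount(pp2)=1 -> write in place. 3 ppages; refcounts: pp0:2 pp1:1 pp2:1
Op 4: fork(P1) -> P2. 3 ppages; refcounts: pp0:3 pp1:2 pp2:1
Op 5: fork(P1) -> P3. 3 ppages; refcounts: pp0:4 pp1:3 pp2:1
Op 6: write(P0, v0, 155). refcount(pp0)=4>1 -> COPY to pp3. 4 ppages; refcounts: pp0:3 pp1:3 pp2:1 pp3:1

Answer: 3 3 1 1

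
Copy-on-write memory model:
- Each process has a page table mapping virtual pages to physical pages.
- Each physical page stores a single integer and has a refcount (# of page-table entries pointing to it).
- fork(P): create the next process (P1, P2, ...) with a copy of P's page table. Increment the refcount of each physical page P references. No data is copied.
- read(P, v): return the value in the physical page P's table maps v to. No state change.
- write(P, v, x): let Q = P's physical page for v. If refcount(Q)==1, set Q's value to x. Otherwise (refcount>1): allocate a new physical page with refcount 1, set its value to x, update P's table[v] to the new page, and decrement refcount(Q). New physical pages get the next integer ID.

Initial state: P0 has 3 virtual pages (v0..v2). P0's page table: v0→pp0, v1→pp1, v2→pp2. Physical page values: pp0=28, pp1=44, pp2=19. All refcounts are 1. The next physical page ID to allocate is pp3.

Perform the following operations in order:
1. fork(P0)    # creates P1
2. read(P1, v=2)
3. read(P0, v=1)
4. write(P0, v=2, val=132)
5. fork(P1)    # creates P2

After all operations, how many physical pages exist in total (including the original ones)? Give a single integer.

Answer: 4

Derivation:
Op 1: fork(P0) -> P1. 3 ppages; refcounts: pp0:2 pp1:2 pp2:2
Op 2: read(P1, v2) -> 19. No state change.
Op 3: read(P0, v1) -> 44. No state change.
Op 4: write(P0, v2, 132). refcount(pp2)=2>1 -> COPY to pp3. 4 ppages; refcounts: pp0:2 pp1:2 pp2:1 pp3:1
Op 5: fork(P1) -> P2. 4 ppages; refcounts: pp0:3 pp1:3 pp2:2 pp3:1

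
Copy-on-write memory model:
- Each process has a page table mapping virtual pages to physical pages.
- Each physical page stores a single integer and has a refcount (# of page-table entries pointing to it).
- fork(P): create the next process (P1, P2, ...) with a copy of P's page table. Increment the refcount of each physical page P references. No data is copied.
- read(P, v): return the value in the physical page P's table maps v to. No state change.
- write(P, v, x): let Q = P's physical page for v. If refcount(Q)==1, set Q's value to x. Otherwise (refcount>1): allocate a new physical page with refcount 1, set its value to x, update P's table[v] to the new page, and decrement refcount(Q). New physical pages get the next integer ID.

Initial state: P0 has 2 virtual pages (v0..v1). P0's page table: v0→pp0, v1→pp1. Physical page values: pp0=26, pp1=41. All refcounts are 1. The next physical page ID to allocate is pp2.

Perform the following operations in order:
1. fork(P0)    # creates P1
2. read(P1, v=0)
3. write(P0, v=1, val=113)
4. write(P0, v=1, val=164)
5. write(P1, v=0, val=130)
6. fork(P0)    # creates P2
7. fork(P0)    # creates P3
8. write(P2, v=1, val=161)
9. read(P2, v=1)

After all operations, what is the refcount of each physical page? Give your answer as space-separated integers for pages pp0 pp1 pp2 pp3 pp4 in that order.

Op 1: fork(P0) -> P1. 2 ppages; refcounts: pp0:2 pp1:2
Op 2: read(P1, v0) -> 26. No state change.
Op 3: write(P0, v1, 113). refcount(pp1)=2>1 -> COPY to pp2. 3 ppages; refcounts: pp0:2 pp1:1 pp2:1
Op 4: write(P0, v1, 164). refcount(pp2)=1 -> write in place. 3 ppages; refcounts: pp0:2 pp1:1 pp2:1
Op 5: write(P1, v0, 130). refcount(pp0)=2>1 -> COPY to pp3. 4 ppages; refcounts: pp0:1 pp1:1 pp2:1 pp3:1
Op 6: fork(P0) -> P2. 4 ppages; refcounts: pp0:2 pp1:1 pp2:2 pp3:1
Op 7: fork(P0) -> P3. 4 ppages; refcounts: pp0:3 pp1:1 pp2:3 pp3:1
Op 8: write(P2, v1, 161). refcount(pp2)=3>1 -> COPY to pp4. 5 ppages; refcounts: pp0:3 pp1:1 pp2:2 pp3:1 pp4:1
Op 9: read(P2, v1) -> 161. No state change.

Answer: 3 1 2 1 1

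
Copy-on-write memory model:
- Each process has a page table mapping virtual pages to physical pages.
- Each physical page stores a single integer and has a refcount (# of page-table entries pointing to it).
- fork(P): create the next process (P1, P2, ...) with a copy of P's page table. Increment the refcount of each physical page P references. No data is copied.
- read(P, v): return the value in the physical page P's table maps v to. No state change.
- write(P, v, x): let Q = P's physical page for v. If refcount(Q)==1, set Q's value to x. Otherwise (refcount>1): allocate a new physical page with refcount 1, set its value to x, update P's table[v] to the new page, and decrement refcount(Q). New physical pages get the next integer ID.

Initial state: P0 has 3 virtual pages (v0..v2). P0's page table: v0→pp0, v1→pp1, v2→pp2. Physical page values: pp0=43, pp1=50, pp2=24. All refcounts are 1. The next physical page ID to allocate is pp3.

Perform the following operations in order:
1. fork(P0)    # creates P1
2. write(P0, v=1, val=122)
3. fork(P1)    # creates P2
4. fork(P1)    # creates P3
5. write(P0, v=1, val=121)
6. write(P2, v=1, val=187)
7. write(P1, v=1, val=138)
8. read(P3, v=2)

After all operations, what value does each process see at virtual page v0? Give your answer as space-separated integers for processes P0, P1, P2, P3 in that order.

Answer: 43 43 43 43

Derivation:
Op 1: fork(P0) -> P1. 3 ppages; refcounts: pp0:2 pp1:2 pp2:2
Op 2: write(P0, v1, 122). refcount(pp1)=2>1 -> COPY to pp3. 4 ppages; refcounts: pp0:2 pp1:1 pp2:2 pp3:1
Op 3: fork(P1) -> P2. 4 ppages; refcounts: pp0:3 pp1:2 pp2:3 pp3:1
Op 4: fork(P1) -> P3. 4 ppages; refcounts: pp0:4 pp1:3 pp2:4 pp3:1
Op 5: write(P0, v1, 121). refcount(pp3)=1 -> write in place. 4 ppages; refcounts: pp0:4 pp1:3 pp2:4 pp3:1
Op 6: write(P2, v1, 187). refcount(pp1)=3>1 -> COPY to pp4. 5 ppages; refcounts: pp0:4 pp1:2 pp2:4 pp3:1 pp4:1
Op 7: write(P1, v1, 138). refcount(pp1)=2>1 -> COPY to pp5. 6 ppages; refcounts: pp0:4 pp1:1 pp2:4 pp3:1 pp4:1 pp5:1
Op 8: read(P3, v2) -> 24. No state change.
P0: v0 -> pp0 = 43
P1: v0 -> pp0 = 43
P2: v0 -> pp0 = 43
P3: v0 -> pp0 = 43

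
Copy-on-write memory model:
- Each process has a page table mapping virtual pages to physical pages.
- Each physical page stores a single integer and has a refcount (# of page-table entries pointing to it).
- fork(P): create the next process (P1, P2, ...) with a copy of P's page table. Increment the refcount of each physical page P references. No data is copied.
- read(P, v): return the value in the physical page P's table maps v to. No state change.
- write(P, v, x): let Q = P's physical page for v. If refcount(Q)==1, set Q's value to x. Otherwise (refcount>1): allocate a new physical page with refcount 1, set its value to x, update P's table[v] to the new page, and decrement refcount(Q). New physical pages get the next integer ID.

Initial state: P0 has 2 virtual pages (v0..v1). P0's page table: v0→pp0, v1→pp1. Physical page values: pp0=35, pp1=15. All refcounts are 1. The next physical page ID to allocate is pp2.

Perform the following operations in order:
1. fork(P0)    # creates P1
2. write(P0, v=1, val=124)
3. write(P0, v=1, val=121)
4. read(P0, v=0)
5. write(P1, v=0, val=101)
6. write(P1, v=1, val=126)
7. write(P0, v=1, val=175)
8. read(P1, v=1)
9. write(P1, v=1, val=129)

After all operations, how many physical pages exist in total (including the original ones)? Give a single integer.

Answer: 4

Derivation:
Op 1: fork(P0) -> P1. 2 ppages; refcounts: pp0:2 pp1:2
Op 2: write(P0, v1, 124). refcount(pp1)=2>1 -> COPY to pp2. 3 ppages; refcounts: pp0:2 pp1:1 pp2:1
Op 3: write(P0, v1, 121). refcount(pp2)=1 -> write in place. 3 ppages; refcounts: pp0:2 pp1:1 pp2:1
Op 4: read(P0, v0) -> 35. No state change.
Op 5: write(P1, v0, 101). refcount(pp0)=2>1 -> COPY to pp3. 4 ppages; refcounts: pp0:1 pp1:1 pp2:1 pp3:1
Op 6: write(P1, v1, 126). refcount(pp1)=1 -> write in place. 4 ppages; refcounts: pp0:1 pp1:1 pp2:1 pp3:1
Op 7: write(P0, v1, 175). refcount(pp2)=1 -> write in place. 4 ppages; refcounts: pp0:1 pp1:1 pp2:1 pp3:1
Op 8: read(P1, v1) -> 126. No state change.
Op 9: write(P1, v1, 129). refcount(pp1)=1 -> write in place. 4 ppages; refcounts: pp0:1 pp1:1 pp2:1 pp3:1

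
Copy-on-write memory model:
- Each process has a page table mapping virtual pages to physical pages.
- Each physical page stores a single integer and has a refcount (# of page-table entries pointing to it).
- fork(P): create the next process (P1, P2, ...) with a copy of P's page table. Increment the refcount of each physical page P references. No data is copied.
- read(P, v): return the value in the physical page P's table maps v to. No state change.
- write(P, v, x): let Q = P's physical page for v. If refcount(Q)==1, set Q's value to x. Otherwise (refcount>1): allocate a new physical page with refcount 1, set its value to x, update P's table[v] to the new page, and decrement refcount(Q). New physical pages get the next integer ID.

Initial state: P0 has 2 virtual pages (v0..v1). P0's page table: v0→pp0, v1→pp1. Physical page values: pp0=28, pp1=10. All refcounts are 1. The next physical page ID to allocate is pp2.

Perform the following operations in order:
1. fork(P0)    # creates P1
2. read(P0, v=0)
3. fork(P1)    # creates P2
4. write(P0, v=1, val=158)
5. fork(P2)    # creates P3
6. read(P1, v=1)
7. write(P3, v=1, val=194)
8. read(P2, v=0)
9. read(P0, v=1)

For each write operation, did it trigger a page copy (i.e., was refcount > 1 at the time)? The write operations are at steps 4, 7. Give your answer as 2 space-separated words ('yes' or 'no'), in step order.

Op 1: fork(P0) -> P1. 2 ppages; refcounts: pp0:2 pp1:2
Op 2: read(P0, v0) -> 28. No state change.
Op 3: fork(P1) -> P2. 2 ppages; refcounts: pp0:3 pp1:3
Op 4: write(P0, v1, 158). refcount(pp1)=3>1 -> COPY to pp2. 3 ppages; refcounts: pp0:3 pp1:2 pp2:1
Op 5: fork(P2) -> P3. 3 ppages; refcounts: pp0:4 pp1:3 pp2:1
Op 6: read(P1, v1) -> 10. No state change.
Op 7: write(P3, v1, 194). refcount(pp1)=3>1 -> COPY to pp3. 4 ppages; refcounts: pp0:4 pp1:2 pp2:1 pp3:1
Op 8: read(P2, v0) -> 28. No state change.
Op 9: read(P0, v1) -> 158. No state change.

yes yes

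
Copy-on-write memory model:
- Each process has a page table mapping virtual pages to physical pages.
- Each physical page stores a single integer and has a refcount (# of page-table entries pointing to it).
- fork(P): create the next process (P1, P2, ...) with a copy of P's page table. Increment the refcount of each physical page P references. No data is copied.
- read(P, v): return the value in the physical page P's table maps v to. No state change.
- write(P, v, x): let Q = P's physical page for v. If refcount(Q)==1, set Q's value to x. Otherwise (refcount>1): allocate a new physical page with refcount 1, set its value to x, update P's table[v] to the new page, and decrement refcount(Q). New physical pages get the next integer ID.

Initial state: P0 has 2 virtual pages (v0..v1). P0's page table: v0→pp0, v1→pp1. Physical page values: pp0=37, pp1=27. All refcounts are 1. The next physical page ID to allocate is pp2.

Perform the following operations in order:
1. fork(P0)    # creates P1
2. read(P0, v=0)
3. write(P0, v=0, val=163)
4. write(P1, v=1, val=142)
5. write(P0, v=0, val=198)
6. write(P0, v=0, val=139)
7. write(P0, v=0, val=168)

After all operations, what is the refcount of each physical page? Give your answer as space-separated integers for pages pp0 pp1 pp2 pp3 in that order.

Answer: 1 1 1 1

Derivation:
Op 1: fork(P0) -> P1. 2 ppages; refcounts: pp0:2 pp1:2
Op 2: read(P0, v0) -> 37. No state change.
Op 3: write(P0, v0, 163). refcount(pp0)=2>1 -> COPY to pp2. 3 ppages; refcounts: pp0:1 pp1:2 pp2:1
Op 4: write(P1, v1, 142). refcount(pp1)=2>1 -> COPY to pp3. 4 ppages; refcounts: pp0:1 pp1:1 pp2:1 pp3:1
Op 5: write(P0, v0, 198). refcount(pp2)=1 -> write in place. 4 ppages; refcounts: pp0:1 pp1:1 pp2:1 pp3:1
Op 6: write(P0, v0, 139). refcount(pp2)=1 -> write in place. 4 ppages; refcounts: pp0:1 pp1:1 pp2:1 pp3:1
Op 7: write(P0, v0, 168). refcount(pp2)=1 -> write in place. 4 ppages; refcounts: pp0:1 pp1:1 pp2:1 pp3:1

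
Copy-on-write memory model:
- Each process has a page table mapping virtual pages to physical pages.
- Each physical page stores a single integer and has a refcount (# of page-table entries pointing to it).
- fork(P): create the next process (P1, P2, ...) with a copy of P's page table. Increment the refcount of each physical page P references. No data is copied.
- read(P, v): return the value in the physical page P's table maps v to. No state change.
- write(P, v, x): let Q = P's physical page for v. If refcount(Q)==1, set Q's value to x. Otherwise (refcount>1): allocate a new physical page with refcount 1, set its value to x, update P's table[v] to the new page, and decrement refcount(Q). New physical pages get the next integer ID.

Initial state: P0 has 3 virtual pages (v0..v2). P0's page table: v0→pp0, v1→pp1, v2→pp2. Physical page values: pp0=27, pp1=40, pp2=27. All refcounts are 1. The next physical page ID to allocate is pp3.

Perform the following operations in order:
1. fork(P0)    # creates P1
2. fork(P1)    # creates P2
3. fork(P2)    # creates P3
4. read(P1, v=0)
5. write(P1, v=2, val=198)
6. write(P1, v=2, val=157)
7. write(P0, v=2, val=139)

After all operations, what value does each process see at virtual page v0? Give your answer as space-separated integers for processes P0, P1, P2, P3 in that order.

Op 1: fork(P0) -> P1. 3 ppages; refcounts: pp0:2 pp1:2 pp2:2
Op 2: fork(P1) -> P2. 3 ppages; refcounts: pp0:3 pp1:3 pp2:3
Op 3: fork(P2) -> P3. 3 ppages; refcounts: pp0:4 pp1:4 pp2:4
Op 4: read(P1, v0) -> 27. No state change.
Op 5: write(P1, v2, 198). refcount(pp2)=4>1 -> COPY to pp3. 4 ppages; refcounts: pp0:4 pp1:4 pp2:3 pp3:1
Op 6: write(P1, v2, 157). refcount(pp3)=1 -> write in place. 4 ppages; refcounts: pp0:4 pp1:4 pp2:3 pp3:1
Op 7: write(P0, v2, 139). refcount(pp2)=3>1 -> COPY to pp4. 5 ppages; refcounts: pp0:4 pp1:4 pp2:2 pp3:1 pp4:1
P0: v0 -> pp0 = 27
P1: v0 -> pp0 = 27
P2: v0 -> pp0 = 27
P3: v0 -> pp0 = 27

Answer: 27 27 27 27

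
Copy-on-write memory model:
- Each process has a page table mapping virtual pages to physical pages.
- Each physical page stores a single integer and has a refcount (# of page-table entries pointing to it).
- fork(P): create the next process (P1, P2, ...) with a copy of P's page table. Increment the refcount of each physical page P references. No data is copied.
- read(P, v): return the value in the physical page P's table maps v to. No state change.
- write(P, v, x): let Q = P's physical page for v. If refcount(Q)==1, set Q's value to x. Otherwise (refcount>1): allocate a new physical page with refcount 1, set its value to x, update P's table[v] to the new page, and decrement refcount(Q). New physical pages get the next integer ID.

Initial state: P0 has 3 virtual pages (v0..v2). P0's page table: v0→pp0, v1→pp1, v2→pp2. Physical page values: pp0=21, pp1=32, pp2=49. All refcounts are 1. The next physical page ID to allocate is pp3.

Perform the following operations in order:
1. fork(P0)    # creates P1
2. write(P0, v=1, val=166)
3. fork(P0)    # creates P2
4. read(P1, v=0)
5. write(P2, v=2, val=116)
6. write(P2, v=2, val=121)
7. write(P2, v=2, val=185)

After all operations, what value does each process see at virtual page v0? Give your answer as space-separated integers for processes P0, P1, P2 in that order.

Op 1: fork(P0) -> P1. 3 ppages; refcounts: pp0:2 pp1:2 pp2:2
Op 2: write(P0, v1, 166). refcount(pp1)=2>1 -> COPY to pp3. 4 ppages; refcounts: pp0:2 pp1:1 pp2:2 pp3:1
Op 3: fork(P0) -> P2. 4 ppages; refcounts: pp0:3 pp1:1 pp2:3 pp3:2
Op 4: read(P1, v0) -> 21. No state change.
Op 5: write(P2, v2, 116). refcount(pp2)=3>1 -> COPY to pp4. 5 ppages; refcounts: pp0:3 pp1:1 pp2:2 pp3:2 pp4:1
Op 6: write(P2, v2, 121). refcount(pp4)=1 -> write in place. 5 ppages; refcounts: pp0:3 pp1:1 pp2:2 pp3:2 pp4:1
Op 7: write(P2, v2, 185). refcount(pp4)=1 -> write in place. 5 ppages; refcounts: pp0:3 pp1:1 pp2:2 pp3:2 pp4:1
P0: v0 -> pp0 = 21
P1: v0 -> pp0 = 21
P2: v0 -> pp0 = 21

Answer: 21 21 21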